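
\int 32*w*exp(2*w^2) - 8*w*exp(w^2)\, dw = (8*exp(w^2) - 4)*exp(w^2) + C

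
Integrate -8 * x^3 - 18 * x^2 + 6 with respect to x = -2*x^4 - 6*x^3 + 6*x + C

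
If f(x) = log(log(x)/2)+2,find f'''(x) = (2*log(x)^2 + 3*log(x) + 2)/(x^3*log(x)^3)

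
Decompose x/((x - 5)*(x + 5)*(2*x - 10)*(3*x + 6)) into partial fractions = 1/(360*(x + 5)) - 1/(441*(x + 2)) - 1/(1960*(x - 5)) + 1/(84*(x - 5)^2)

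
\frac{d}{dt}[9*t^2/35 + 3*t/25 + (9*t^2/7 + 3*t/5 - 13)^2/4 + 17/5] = 81*t^3/49 + 81*t^2/70 - 801*t/50 - 189/50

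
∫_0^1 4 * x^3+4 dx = 5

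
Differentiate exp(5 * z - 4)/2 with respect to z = 5*exp(5*z - 4)/2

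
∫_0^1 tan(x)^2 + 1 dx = tan(1)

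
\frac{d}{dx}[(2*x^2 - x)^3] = 48*x^5 - 60*x^4 + 24*x^3 - 3*x^2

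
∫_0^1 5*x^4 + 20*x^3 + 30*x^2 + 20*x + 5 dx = 31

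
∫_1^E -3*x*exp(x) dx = 3*(1 - E)*exp(E)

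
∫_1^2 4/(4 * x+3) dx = -log(7) + log(11)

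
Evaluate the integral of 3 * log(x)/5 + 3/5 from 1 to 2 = 6*log(2)/5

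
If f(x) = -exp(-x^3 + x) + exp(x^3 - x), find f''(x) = -9*x^4*exp(-x^3 + x) + 9*x^4*exp(x^3 - x) + 6*x^2*exp(-x^3 + x) - 6*x^2*exp(x^3 - x) + 6*x*exp(-x^3 + x) + 6*x*exp(x^3 - x) - exp(-x^3 + x) + exp(x^3 - x)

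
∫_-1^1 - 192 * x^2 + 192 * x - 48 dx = -224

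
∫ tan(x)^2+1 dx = tan(x) + C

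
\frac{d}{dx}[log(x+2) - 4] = 1/(x + 2)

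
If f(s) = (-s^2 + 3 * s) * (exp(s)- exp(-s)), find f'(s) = (-s^2*exp(2*s) - s^2 + s*exp(2*s) + 5*s + 3*exp(2*s) - 3)*exp(-s)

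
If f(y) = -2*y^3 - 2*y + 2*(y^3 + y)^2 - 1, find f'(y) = 12*y^5 + 16*y^3 - 6*y^2 + 4*y - 2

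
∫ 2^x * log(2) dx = 2^x + C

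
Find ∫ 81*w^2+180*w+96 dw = 27*w^3 + 90*w^2 + 96*w + C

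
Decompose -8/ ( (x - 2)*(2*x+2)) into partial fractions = 4/(3*(x + 1)) - 4/(3*(x - 2))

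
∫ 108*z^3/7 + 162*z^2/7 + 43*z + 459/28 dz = 27*z^4/7 + 54*z^3/7 + 43*z^2/2 + 459*z/28 + C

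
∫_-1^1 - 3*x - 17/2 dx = -17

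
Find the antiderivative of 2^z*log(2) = 2^z + C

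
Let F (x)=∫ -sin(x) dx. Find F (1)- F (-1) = 0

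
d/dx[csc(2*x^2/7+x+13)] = -2*(4*x/7 + 1)*cos(2*x^2/7 + x + 13)/(1 - cos(2*(2*x^2/7 + x + 13)))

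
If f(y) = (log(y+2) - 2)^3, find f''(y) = (-3*log(y + 2)^2 + 18*log(y + 2) - 24)/(y^2 + 4*y + 4)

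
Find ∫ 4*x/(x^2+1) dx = 2*log(x^2 + 1) + C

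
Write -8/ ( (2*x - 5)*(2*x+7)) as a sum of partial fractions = 2/(3*(2*x + 7)) - 2/(3*(2*x - 5))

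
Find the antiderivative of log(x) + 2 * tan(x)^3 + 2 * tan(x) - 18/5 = x*log(x) - 23*x/5 + tan(x)^2 + C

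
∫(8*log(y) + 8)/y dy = 4*(log(y) + 1)^2 + C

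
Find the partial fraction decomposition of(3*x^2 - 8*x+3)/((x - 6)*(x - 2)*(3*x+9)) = 2/(5*(x + 3)) + 1/(60*(x - 2)) + 7/(12*(x - 6))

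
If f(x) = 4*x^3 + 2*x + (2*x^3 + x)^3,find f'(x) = 72*x^8 + 84*x^6 + 30*x^4 + 15*x^2 + 2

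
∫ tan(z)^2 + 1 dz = tan(z) + C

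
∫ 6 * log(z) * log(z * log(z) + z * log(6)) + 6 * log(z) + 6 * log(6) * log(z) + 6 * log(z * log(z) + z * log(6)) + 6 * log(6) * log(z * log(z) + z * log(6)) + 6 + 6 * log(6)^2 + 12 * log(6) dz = 6*z*log(6*z)*log(6*z*log(6*z)) + C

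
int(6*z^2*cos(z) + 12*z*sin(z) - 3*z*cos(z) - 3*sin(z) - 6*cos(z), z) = (6*z^2 - 3*z - 6)*sin(z) + C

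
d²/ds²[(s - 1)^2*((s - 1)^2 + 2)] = 12*s^2 - 24*s + 16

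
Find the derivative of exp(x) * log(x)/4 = (x*exp(x)*log(x) + exp(x))/(4*x)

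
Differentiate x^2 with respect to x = 2*x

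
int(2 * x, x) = x^2 + C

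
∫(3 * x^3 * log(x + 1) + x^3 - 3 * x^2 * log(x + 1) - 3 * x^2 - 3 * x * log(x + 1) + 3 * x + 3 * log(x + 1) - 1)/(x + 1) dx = (x - 1)^3*log(x + 1) + C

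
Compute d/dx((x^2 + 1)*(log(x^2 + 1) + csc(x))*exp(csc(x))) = (-x^2*log(x^2 + 1)*cos(x)/sin(x)^2 - x^2*cos(x)/sin(x)^2 - x^2*cos(x)/sin(x)^3 + 2*x*log(x^2 + 1) + 2*x + 2*x/sin(x) - log(x^2 + 1)*cos(x)/sin(x)^2 - cos(x)/sin(x)^2 - cos(x)/sin(x)^3)*exp(1/sin(x))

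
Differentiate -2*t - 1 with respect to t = -2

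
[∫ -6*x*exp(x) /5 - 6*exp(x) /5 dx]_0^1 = -6*E/5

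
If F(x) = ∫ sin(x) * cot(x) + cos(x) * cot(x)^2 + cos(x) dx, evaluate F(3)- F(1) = -cos(3)*cot(3) + cos(1)*cot(1)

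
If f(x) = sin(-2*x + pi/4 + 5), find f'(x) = -2*cos(-2*x + pi/4 + 5)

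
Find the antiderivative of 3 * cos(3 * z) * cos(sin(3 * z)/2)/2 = sin(sin(3*z)/2) + C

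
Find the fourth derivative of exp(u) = exp(u)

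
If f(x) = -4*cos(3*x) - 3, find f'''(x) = -108*sin(3*x)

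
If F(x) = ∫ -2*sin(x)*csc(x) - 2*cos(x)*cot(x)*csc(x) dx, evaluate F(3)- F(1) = 2/tan(3) - 2/tan(1)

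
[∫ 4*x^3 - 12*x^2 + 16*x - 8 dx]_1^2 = 3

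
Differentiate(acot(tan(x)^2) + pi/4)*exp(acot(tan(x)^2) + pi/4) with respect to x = (4*acot(1 - 1/cos(x)^2) - 4 - pi)*exp(-acot(1 - 1/cos(x)^2) + pi/4)*sin(x)/(2*(tan(x)^4 + 1)*cos(x)^3)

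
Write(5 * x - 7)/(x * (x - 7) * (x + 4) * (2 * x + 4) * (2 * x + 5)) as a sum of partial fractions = 52/(95*(2*x + 5)) - 9/(176*(x + 4)) - 17/(72*(x + 2)) + 2/(1881*(x - 7)) + 1/(80*x)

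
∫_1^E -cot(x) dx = -log(csc(1)) + log(csc(E))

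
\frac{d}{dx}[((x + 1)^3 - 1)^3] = 9*x^8 + 72*x^7 + 252*x^6 + 486*x^5 + 540*x^4 + 324*x^3 + 81*x^2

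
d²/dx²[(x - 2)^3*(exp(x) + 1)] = x^3*exp(x) - 6*x*exp(x) + 6*x + 4*exp(x) - 12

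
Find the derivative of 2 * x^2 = 4*x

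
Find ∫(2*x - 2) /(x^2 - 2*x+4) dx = log((x - 1)^2 + 3) + C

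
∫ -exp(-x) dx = exp(-x) + C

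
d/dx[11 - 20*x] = -20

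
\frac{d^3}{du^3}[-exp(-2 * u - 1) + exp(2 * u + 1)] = (8*exp(4*u + 2) + 8)*exp(-2*u - 1)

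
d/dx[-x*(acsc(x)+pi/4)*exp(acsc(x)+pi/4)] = (-4*x*sqrt(1 - 1/x^2)*exp(acsc(x) + pi/4)*acsc(x) - pi*x*sqrt(1 - 1/x^2)*exp(acsc(x) + pi/4) + 4*exp(acsc(x) + pi/4)*acsc(x) + pi*exp(acsc(x) + pi/4) + 4*exp(acsc(x) + pi/4))/(4*x*sqrt(1 - 1/x^2))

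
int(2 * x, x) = x^2 + C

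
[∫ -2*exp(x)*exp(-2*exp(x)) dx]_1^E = -exp(-2*E) + exp(-2*exp(E))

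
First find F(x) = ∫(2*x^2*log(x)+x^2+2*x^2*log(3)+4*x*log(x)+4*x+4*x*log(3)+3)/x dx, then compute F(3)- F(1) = 40*log(3)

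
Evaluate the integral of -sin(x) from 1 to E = cos(E) - cos(1)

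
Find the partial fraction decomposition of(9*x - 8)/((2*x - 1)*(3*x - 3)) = 7/(3*(2*x - 1)) + 1/(3*(x - 1))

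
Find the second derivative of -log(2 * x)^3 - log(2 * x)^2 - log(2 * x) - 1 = (3*log(x)^2 - 4*log(x) + 6*log(2)*log(x) - 4*log(2) - 1 + 3*log(2)^2)/x^2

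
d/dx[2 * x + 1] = 2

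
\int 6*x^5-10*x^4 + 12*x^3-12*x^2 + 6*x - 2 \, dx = x^6 - 2*x^5 + 3*x^4 - 4*x^3 + 3*x^2 - 2*x + C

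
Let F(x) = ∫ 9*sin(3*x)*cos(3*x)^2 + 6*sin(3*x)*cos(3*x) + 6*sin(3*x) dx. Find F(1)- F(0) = -cos(3)^2 - cos(3)^3 - 2*cos(3) + 4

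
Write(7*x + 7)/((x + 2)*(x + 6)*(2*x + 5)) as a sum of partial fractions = 6/(2*x + 5) - 5/(4*(x + 6)) - 7/(4*(x + 2))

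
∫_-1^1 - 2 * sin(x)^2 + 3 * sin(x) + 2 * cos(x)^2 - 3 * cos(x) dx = -6*sin(1) + 2*sin(2)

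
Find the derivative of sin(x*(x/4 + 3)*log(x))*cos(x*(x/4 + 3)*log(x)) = (x*log(x)/2 + x/4 + 3*log(x) + 3)*cos(x*(x/2 + 6)*log(x))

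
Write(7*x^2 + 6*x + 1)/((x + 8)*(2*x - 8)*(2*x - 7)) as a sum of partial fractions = -431/(46*(2*x - 7)) + 401/(552*(x + 8)) + 137/(24*(x - 4))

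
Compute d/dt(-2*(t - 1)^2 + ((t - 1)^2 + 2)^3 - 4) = 6*t^5 - 30*t^4 + 84*t^3 - 132*t^2 + 122*t - 50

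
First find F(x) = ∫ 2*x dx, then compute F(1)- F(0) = 1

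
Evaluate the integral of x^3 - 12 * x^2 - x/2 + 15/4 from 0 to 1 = -1/4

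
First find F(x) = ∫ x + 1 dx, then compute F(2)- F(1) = 5/2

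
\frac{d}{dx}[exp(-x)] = -exp(-x)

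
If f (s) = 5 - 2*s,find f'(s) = -2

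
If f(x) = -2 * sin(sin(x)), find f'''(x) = 2*(-3*sin(x)*sin(sin(x)) + cos(x)^2*cos(sin(x)) + cos(sin(x)))*cos(x)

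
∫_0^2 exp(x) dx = -1 + exp(2)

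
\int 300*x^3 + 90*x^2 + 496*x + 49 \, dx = 75*x^4 + 30*x^3 + 248*x^2 + 49*x + C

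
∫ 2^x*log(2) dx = 2^x + C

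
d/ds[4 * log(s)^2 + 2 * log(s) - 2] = (8*log(s) + 2)/s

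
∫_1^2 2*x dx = 3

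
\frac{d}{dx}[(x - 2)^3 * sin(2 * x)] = (x - 2)^2*(2*x*cos(2*x) + 3*sin(2*x) - 4*cos(2*x))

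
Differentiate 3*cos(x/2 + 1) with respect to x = -3*sin(x/2 + 1)/2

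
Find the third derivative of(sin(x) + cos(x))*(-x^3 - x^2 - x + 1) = sqrt(2)*x^3*cos(x + pi/4) + 8*x^2*sin(x) + 10*x^2*cos(x) + 23*x*sin(x) - 11*x*cos(x) + 4*sin(x) - 10*cos(x)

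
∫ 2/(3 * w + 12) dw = 2*log(w + 4)/3 + C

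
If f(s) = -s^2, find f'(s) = -2*s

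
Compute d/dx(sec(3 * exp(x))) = 3*exp(x)*tan(3*exp(x))*sec(3*exp(x))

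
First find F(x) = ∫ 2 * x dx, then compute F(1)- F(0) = 1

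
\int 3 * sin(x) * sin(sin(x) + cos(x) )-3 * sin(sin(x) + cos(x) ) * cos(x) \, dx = 3*cos(sqrt(2)*sin(x + pi/4)) + C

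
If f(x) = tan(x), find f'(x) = cos(x)^(-2)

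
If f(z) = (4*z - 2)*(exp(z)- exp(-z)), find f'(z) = (4*z*exp(2*z) + 4*z + 2*exp(2*z) - 6)*exp(-z)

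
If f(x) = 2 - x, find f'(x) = -1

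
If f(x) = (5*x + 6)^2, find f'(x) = 50*x + 60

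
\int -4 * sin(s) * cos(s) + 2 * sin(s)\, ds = 2*(cos(s) - 1)*cos(s) + C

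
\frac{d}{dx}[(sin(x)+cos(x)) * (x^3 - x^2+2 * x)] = -x^3*sin(x) + x^3*cos(x) + 4*x^2*sin(x) + 2*x^2*cos(x) - 4*x*sin(x) + 2*sin(x) + 2*cos(x)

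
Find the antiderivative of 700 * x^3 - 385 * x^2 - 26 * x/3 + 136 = 175*x^4 - 385*x^3/3 - 13*x^2/3 + 136*x + C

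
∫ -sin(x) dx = cos(x) + C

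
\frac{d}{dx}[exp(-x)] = -exp(-x)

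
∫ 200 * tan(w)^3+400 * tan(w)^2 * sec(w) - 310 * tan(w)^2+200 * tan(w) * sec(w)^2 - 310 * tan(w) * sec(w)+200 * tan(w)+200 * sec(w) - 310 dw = 4*(5*tan(w) + 5*sec(w) - 7)^2 - 30*tan(w) - 30*sec(w) + C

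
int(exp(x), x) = exp(x) + C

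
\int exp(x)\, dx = exp(x) + C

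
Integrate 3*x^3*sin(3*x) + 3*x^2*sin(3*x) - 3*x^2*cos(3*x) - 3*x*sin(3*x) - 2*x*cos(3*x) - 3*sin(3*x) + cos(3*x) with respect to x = (-x^3 - x^2 + x + 1)*cos(3*x) + C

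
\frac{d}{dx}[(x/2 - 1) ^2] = x/2 - 1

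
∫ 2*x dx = x^2 + C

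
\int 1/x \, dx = log(3*x/4) + C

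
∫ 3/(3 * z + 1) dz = log(-3*z - 1) + C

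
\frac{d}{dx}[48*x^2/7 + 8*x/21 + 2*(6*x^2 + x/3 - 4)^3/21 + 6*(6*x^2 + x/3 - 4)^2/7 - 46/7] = 864*x^5/7 + 120*x^4/7 - 848*x^3/21 - 646*x^2/189 - 124*x/9 - 8/21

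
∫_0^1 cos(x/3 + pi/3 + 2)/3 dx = sin((pi + 7)/3) - sin(pi/3 + 2)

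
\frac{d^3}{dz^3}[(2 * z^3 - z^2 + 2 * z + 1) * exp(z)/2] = z^3*exp(z) + 17*z^2*exp(z)/2 + 16*z*exp(z) + 13*exp(z)/2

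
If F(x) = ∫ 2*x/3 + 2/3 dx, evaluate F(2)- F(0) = 8/3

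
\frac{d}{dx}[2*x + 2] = 2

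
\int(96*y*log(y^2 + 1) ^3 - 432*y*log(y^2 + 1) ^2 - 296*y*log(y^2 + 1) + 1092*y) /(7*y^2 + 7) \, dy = 2*(6*log(y^2 + 1)^3 - 36*log(y^2 + 1)^2 - 37*log(y^2 + 1) + 273)*log(y^2 + 1)/7 + C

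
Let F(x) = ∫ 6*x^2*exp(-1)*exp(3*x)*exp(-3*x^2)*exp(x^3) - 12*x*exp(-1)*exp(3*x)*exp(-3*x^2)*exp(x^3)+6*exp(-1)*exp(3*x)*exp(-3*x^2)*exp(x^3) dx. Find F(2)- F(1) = -2 + 2*E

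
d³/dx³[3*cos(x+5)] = 3*sin(x + 5)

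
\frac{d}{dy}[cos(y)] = -sin(y)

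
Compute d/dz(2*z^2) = 4*z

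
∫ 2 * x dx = x^2 + C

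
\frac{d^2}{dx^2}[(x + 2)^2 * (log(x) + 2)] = (2*x^2*log(x) + 7*x^2 + 4*x - 4)/x^2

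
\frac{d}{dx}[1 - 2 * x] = -2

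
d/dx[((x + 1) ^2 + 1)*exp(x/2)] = x^2*exp(x/2)/2 + 3*x*exp(x/2) + 3*exp(x/2)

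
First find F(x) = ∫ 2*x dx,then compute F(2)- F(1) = 3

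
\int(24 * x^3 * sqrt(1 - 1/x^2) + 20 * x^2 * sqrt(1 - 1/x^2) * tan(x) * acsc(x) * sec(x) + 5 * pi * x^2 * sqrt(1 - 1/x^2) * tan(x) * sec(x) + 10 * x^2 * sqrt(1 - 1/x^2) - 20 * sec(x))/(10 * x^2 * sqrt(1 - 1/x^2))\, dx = 6*x^2/5 + x + (2*acsc(x) + pi/2)*sec(x) + C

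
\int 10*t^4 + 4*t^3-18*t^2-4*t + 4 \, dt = 2*t^5 + t^4 - 6*t^3 - 2*t^2 + 4*t + C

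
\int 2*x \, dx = x^2 + C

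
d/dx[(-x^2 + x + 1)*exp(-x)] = (x^2 - 3*x)*exp(-x)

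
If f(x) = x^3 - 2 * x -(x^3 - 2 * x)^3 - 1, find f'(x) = -9*x^8 + 42*x^6 - 60*x^4 + 27*x^2 - 2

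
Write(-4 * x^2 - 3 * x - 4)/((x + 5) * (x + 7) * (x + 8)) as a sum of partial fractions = -236/(3*(x + 8)) + 179/(2*(x + 7)) - 89/(6*(x + 5))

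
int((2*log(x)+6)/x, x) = (log(x) + 3)^2 + C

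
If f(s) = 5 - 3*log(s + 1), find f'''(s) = -6/(s^3 + 3*s^2 + 3*s + 1)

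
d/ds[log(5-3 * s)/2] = 3/(6*s - 10)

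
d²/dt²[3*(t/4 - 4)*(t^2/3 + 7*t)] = 3*t/2 + 5/2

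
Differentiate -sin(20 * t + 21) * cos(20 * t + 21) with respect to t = -20*cos(40*t + 42)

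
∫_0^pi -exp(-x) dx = -1 + exp(-pi)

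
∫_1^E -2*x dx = 1 - exp(2)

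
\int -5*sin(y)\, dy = 5*cos(y) + C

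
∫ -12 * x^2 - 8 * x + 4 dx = -4*x^3 - 4*x^2 + 4*x + C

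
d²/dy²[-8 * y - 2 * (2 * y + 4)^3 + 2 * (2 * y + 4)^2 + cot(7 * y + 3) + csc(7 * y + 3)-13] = -96*y + 98*cot(7*y + 3)^3 + 98*cot(7*y + 3)^2*csc(7*y + 3) + 98*cot(7*y + 3) + 49*csc(7*y + 3) - 176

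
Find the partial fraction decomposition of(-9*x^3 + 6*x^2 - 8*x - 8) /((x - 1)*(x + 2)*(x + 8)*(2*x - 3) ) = -295/(133*(2*x - 3)) - 2524/(513*(x + 8)) + 52/(63*(x + 2)) + 19/(27*(x - 1))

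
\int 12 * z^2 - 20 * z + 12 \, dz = 4*z^3 - 10*z^2 + 12*z + C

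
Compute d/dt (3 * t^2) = 6*t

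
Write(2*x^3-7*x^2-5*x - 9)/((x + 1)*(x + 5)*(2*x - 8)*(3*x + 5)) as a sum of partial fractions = -793/(680*(3*x + 5)) + 409/(720*(x + 5)) + 13/(80*(x + 1)) - 13/(1530*(x - 4))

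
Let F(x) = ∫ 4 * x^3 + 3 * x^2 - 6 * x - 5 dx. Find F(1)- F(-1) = -8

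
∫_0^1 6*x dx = 3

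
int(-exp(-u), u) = exp(-u) + C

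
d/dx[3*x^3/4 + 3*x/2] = 9*x^2/4 + 3/2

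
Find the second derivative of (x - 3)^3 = 6*x - 18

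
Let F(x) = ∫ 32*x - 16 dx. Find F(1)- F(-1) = -32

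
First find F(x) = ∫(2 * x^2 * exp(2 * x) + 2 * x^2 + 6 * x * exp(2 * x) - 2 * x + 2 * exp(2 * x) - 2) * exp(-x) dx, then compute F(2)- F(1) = -4*E - 12*exp(-2) + 4*exp(-1) + 12*exp(2)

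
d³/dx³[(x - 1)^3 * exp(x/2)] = x^3*exp(x/2)/8 + 15*x^2*exp(x/2)/8 + 39*x*exp(x/2)/8 - 7*exp(x/2)/8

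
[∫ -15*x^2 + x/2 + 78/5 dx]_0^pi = -5*pi^3 + pi^2/4 + 78*pi/5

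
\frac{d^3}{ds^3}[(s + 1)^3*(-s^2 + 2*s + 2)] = -60*s^2 - 24*s + 30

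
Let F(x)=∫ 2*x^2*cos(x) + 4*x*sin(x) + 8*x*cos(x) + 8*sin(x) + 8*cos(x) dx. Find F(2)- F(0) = 32*sin(2)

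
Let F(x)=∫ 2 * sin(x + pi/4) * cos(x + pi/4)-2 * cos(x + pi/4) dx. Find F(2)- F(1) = -(-1 + sin(pi/4 + 1))^2 + (-1 + sin(pi/4 + 2))^2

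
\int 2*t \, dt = t^2 + C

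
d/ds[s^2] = 2*s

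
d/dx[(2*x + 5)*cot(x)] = -2*x/sin(x)^2 + 2/tan(x) - 5/sin(x)^2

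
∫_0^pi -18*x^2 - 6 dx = -6*pi^3 - 6*pi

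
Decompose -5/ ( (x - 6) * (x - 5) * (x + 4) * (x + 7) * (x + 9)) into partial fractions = -1/(420*(x + 9)) + 5/(936*(x + 7)) - 1/(270*(x + 4)) + 5/(1512*(x - 5)) - 1/(390*(x - 6))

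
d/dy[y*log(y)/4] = log(y)/4 + 1/4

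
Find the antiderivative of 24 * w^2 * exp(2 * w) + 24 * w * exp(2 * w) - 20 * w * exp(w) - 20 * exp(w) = 4*w*(3*w*exp(w) - 5)*exp(w) + C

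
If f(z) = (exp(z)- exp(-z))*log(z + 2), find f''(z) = (z^2*exp(2*z)*log(z + 2) - z^2*log(z + 2) + 4*z*exp(2*z)*log(z + 2) + 2*z*exp(2*z) - 4*z*log(z + 2) + 2*z + 4*exp(2*z)*log(z + 2) + 3*exp(2*z) - 4*log(z + 2) + 5)/(z^2*exp(z) + 4*z*exp(z) + 4*exp(z))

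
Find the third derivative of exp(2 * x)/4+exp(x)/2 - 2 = 2*exp(2*x) + exp(x)/2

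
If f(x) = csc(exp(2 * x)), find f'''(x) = 8*(exp(4*x)*cos(exp(2*x))/sin(exp(2*x)) - 6*exp(4*x)*cos(exp(2*x))/sin(exp(2*x))^3 - 3*exp(2*x) + 6*exp(2*x)/sin(exp(2*x))^2 - cos(exp(2*x))/sin(exp(2*x)))*exp(2*x)/sin(exp(2*x))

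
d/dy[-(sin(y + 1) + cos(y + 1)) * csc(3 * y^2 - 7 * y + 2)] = sqrt(2)*(6*y*sin(y + pi/4 + 1)*cos(3*y^2 - 7*y + 2)/sin(3*y^2 - 7*y + 2) - 7*sin(y + pi/4 + 1)*cos(3*y^2 - 7*y + 2)/sin(3*y^2 - 7*y + 2) - cos(y + pi/4 + 1))/sin(3*y^2 - 7*y + 2)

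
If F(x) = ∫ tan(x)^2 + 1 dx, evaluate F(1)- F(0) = tan(1)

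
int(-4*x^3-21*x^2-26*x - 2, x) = -x^4 - 7*x^3 - 13*x^2 - 2*x + C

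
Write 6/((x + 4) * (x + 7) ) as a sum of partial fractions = -2/(x + 7) + 2/(x + 4)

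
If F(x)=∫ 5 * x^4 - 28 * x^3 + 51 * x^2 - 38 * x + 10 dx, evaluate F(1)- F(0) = 2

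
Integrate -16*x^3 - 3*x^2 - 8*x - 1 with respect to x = -4*x^4 - x^3 - 4*x^2 - x + C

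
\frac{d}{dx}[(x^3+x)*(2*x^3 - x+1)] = 12*x^5 + 4*x^3 + 3*x^2 - 2*x + 1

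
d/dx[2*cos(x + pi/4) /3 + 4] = -2*sin(x + pi/4)/3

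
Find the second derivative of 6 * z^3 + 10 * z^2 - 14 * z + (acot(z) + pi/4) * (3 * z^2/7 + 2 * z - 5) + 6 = (504*z^5 + 12*z^4*acot(z) + 3*pi*z^4 + 280*z^4 + 996*z^3 + 24*z^2*acot(z) + 6*pi*z^2 + 560*z^2 + 340*z + 12*acot(z) + 3*pi + 224)/(14*z^4 + 28*z^2 + 14)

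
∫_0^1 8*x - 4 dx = 0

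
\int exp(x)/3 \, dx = exp(x)/3 + C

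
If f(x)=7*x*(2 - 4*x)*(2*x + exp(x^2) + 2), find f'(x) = -56*x^3*exp(x^2) + 28*x^2*exp(x^2) - 168*x^2 - 56*x*exp(x^2) - 56*x + 14*exp(x^2) + 28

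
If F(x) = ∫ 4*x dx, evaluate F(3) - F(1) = 16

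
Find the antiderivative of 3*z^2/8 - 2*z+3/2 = z^3/8 - z^2 + 3*z/2 + C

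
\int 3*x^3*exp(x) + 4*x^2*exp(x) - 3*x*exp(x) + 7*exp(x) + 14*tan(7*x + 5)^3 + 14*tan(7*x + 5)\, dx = x*(3*x^2 - 5*x + 7)*exp(x) + tan(7*x + 5)^2 + C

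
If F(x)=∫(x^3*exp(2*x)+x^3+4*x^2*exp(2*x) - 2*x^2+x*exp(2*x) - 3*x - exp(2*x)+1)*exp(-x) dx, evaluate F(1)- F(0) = E - exp(-1)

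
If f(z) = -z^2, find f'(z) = -2*z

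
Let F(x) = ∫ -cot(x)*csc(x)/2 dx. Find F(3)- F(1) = -csc(1)/2 + csc(3)/2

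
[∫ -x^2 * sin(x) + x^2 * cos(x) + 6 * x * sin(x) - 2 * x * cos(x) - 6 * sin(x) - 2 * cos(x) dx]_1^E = cos(1) + (-2 + (-2 + E)^2)*(cos(E) + sin(E)) + sin(1)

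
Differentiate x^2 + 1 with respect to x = 2*x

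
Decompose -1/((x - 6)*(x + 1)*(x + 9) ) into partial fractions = -1/(120*(x + 9)) + 1/(56*(x + 1)) - 1/(105*(x - 6))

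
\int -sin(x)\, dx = cos(x) + C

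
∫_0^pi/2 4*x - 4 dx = -2*pi + pi^2/2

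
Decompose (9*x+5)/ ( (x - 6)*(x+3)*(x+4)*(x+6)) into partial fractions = 49/(72*(x + 6)) - 31/(20*(x + 4)) + 22/(27*(x + 3)) + 59/(1080*(x - 6))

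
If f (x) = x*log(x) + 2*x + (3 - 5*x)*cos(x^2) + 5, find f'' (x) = (20*x^4*cos(x^2) - 12*x^3*cos(x^2) + 30*x^2*sin(x^2) - 6*x*sin(x^2) + 1)/x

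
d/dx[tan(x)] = cos(x)^(-2)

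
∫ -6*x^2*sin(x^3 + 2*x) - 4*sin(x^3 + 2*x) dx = 2*cos(x*(x^2 + 2)) + C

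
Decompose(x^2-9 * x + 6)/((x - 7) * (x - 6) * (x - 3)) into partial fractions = -1/(x - 3) + 4/(x - 6) - 2/(x - 7)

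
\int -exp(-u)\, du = exp(-u) + C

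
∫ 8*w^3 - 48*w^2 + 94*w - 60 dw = 2*w^4 - 16*w^3 + 47*w^2 - 60*w + C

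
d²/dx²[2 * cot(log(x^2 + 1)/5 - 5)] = 4*(5*x^2 + 4*x^2*cos(log(x^2 + 1)/5 - 5)/sin(log(x^2 + 1)/5 - 5) - 5)/((25*x^4 + 50*x^2 + 25)*sin(log(x^2 + 1)/5 - 5)^2)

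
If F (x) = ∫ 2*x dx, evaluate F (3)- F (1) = 8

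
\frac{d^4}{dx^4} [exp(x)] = exp(x)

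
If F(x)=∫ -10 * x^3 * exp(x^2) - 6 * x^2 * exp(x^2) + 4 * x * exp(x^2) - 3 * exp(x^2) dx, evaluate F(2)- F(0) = -19*exp(4) - 7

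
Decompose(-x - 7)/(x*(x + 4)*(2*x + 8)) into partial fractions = 7/(32*(x + 4)) + 3/(8*(x + 4)^2) - 7/(32*x)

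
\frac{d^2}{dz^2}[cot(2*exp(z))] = 2*(4*exp(z)*cos(2*exp(z))/sin(2*exp(z)) - 1)*exp(z)/sin(2*exp(z))^2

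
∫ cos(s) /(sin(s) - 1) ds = log(1 - sin(s)) + C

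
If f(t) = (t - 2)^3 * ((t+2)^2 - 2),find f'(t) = 5*t^4 - 8*t^3 - 30*t^2 + 56*t - 8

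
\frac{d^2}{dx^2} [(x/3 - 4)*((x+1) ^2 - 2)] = 2*x - 20/3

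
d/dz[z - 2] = 1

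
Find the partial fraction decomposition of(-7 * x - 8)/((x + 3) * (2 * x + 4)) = -13/(2*(x + 3)) + 3/(x + 2)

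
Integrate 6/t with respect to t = 6*log(t) + C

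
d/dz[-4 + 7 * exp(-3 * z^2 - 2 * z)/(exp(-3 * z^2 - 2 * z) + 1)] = (-42*z*exp(3*z^2 + 2*z) - 14*exp(3*z^2 + 2*z))/(exp(4*z)*exp(6*z^2) + 2*exp(2*z)*exp(3*z^2) + 1)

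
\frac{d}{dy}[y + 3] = 1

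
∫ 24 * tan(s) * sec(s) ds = 24*sec(s) + C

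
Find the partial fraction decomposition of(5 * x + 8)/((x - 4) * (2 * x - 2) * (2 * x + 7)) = -19/(135*(2*x + 7)) - 13/(54*(x - 1)) + 14/(45*(x - 4))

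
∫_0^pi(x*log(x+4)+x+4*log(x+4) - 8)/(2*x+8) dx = (-4 + pi/2)*log(pi + 4) + 8*log(2)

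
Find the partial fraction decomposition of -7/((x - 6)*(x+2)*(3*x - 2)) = 63/(128*(3*x - 2)) - 7/(64*(x + 2)) - 7/(128*(x - 6))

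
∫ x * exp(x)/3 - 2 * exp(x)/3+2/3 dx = (x - 3)*(exp(x) + 2)/3 + C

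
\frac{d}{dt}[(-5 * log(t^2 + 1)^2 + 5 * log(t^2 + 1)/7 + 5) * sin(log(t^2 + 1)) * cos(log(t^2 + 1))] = 5*t*(-14*log(t^2 + 1)^2*cos(2*log(t^2 + 1)) - 14*log(t^2 + 1)*sin(2*log(t^2 + 1)) + 2*log(t^2 + 1)*cos(2*log(t^2 + 1)) + sin(2*log(t^2 + 1)) + 14*cos(2*log(t^2 + 1)))/(7*t^2 + 7)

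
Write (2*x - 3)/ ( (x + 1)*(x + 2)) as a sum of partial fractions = 7/(x + 2) - 5/(x + 1)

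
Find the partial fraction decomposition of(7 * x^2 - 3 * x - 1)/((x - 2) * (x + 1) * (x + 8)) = 471/(70*(x + 8)) - 3/(7*(x + 1)) + 7/(10*(x - 2))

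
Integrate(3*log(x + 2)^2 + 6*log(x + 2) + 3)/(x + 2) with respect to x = (log(x + 2) + 1)^3 + C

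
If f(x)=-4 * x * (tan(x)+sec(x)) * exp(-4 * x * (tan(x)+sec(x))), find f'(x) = (16*x^2*sin(x)^2/cos(x)^3 + 32*x^2*sin(x)/cos(x)^3 + 16*x^2/cos(x)^3 + 28*x*sin(x)/cos(x)^2 + 16*x*tan(x)^2 + 12*x/cos(x)^2 - 4*tan(x) - 4/cos(x))*exp(-4*x*(tan(x) + 1/cos(x)))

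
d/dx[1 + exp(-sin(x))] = -exp(-sin(x))*cos(x)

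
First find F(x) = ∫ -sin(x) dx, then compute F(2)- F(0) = -1 + cos(2)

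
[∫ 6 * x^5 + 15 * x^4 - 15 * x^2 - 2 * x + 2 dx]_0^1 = 0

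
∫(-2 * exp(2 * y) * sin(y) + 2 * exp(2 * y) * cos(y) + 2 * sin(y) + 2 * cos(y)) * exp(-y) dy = 4*cos(y)*sinh(y) + C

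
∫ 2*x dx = x^2 + C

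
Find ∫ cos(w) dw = sin(w) + C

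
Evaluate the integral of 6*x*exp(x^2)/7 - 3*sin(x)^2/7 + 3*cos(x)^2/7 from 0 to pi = -3/7 + 3*exp(pi^2)/7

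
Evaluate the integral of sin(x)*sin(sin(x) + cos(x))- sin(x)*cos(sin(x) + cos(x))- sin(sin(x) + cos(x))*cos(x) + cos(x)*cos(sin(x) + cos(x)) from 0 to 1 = sqrt(2)*(-sin(pi/4 + 1) + sin(pi/4 + sqrt(2)*sin(pi/4 + 1)))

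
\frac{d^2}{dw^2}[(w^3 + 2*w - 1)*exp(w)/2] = w^3*exp(w)/2 + 3*w^2*exp(w) + 4*w*exp(w) + 3*exp(w)/2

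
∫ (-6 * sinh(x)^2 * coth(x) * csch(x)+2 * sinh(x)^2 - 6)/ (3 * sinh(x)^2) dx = 2*x/3 + 2/tanh(x) + 2/sinh(x) + C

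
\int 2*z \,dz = z^2 + C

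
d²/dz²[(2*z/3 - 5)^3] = 16*z/9 - 40/3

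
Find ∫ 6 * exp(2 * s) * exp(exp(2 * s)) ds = 3*exp(exp(2*s)) + C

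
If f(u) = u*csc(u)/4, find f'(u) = -u*cot(u)*csc(u)/4 + csc(u)/4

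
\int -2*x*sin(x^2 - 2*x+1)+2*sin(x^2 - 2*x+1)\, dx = cos((x - 1)^2) + C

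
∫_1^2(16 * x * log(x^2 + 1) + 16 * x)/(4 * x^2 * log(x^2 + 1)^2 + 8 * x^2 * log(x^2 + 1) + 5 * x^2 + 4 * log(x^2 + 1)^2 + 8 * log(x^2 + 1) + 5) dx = -log(1 + (-2 - 2*log(2))^2) + log(1 + (-2*log(5) - 2)^2)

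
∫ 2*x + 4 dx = x^2 + 4*x + C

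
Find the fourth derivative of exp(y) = exp(y)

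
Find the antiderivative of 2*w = w^2 + C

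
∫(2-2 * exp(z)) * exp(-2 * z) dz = (2*exp(z) - 1)*exp(-2*z) + C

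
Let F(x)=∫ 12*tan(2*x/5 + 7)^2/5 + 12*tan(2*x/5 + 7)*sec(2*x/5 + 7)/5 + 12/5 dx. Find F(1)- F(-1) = -6/cos(33/5) - 6*tan(33/5) + 6*tan(37/5) + 6/cos(37/5)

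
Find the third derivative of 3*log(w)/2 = 3/w^3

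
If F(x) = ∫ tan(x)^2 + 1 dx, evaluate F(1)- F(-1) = 2*tan(1)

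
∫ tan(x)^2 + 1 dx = tan(x) + C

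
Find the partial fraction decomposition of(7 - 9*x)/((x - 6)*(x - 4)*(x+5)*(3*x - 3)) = -26/(891*(x + 5)) - 1/(135*(x - 1)) + 29/(162*(x - 4)) - 47/(330*(x - 6))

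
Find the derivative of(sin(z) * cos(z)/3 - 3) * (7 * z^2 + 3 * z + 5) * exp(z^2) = (7*z^3*sin(2*z)/3 - 42*z^3 + z^2*sin(2*z) + 7*z^2*cos(2*z)/3 - 18*z^2 + 4*z*sin(2*z) + z*cos(2*z) - 72*z + sin(2*z)/2 + 5*cos(2*z)/3 - 9)*exp(z^2)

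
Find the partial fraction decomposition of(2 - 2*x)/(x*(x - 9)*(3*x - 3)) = -2/(27*(x - 9)) + 2/(27*x)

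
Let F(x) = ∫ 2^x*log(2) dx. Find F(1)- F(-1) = 3/2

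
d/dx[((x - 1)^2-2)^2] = 4*x^3 - 12*x^2 + 4*x + 4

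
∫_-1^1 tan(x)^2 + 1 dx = 2*tan(1)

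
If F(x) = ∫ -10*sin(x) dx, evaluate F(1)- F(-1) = 0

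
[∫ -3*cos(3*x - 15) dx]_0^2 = -sin(15) + sin(9)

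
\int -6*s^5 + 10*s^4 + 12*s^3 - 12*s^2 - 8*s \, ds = -s^6 + 2*s^5 + 3*s^4 - 4*s^3 - 4*s^2 + C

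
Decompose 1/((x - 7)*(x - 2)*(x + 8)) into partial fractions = 1/(150*(x + 8)) - 1/(50*(x - 2)) + 1/(75*(x - 7))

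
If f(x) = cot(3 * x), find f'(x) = -3/sin(3*x)^2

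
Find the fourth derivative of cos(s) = cos(s)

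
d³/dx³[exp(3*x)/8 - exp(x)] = 27*exp(3*x)/8 - exp(x)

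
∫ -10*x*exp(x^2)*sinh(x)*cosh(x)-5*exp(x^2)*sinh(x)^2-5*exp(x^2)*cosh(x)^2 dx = -5*exp(x^2)*sinh(2*x)/2 + C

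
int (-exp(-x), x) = exp(-x) + C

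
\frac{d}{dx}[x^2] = 2*x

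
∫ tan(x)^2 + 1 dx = tan(x) + C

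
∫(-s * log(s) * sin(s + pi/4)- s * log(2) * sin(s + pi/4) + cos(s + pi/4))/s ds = log(2*s)*cos(s + pi/4) + C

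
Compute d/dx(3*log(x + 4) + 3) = 3/(x + 4)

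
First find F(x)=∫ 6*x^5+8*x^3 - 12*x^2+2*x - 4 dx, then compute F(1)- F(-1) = -16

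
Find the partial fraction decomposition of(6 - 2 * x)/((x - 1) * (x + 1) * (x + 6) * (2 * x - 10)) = -9/(385*(x + 6)) + 1/(15*(x + 1)) - 1/(28*(x - 1)) - 1/(132*(x - 5))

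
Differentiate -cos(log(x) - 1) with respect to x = sin(log(x) - 1)/x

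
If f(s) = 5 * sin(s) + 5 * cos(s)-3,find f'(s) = -5*sin(s) + 5*cos(s)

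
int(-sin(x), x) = cos(x) + C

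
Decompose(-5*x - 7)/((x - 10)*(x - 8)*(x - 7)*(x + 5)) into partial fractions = -1/(130*(x + 5)) - 7/(6*(x - 7)) + 47/(26*(x - 8)) - 19/(30*(x - 10))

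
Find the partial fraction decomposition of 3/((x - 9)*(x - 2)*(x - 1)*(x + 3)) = -1/(80*(x + 3)) + 3/(32*(x - 1)) - 3/(35*(x - 2)) + 1/(224*(x - 9))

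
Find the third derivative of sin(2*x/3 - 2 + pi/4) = -8*cos(2*x/3 - 2 + pi/4)/27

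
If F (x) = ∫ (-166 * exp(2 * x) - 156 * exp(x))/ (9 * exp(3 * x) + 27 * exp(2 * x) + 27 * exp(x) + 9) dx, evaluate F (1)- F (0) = -5*(E/(3*(1 + E)) + 5)^2 - 2*E/(3*(1 + E)) + 4817/36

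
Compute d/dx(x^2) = 2*x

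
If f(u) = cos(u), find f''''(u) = cos(u)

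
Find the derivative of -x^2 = -2*x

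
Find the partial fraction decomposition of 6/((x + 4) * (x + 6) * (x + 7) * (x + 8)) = -3/(4*(x + 8)) + 2/(x + 7) - 3/(2*(x + 6)) + 1/(4*(x + 4))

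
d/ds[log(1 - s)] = 1/(s - 1)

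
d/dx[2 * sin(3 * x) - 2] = 6*cos(3*x)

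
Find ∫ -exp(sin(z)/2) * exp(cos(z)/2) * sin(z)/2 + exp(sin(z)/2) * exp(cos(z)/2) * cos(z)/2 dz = exp(sqrt(2)*sin(z + pi/4)/2) + C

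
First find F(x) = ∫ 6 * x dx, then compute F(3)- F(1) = 24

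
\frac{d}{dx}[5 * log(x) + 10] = 5/x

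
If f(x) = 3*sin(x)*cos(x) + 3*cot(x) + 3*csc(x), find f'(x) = -6*sin(x)^2 - 3/tan(x)^2 - 3*cos(x)/sin(x)^2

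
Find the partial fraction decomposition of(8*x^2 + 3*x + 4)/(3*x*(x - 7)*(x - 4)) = -4/(x - 4) + 139/(21*(x - 7)) + 1/(21*x)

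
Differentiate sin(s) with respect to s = cos(s)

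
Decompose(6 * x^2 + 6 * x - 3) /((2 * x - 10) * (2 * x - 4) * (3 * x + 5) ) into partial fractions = 3/(80*(3*x + 5)) - 1/(4*(x - 2)) + 59/(80*(x - 5))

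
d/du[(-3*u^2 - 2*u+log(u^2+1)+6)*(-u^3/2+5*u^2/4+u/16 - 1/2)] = (120*u^6 - 176*u^5 - 24*u^4*log(u^2 + 1) - 169*u^4 + 40*u^3*log(u^2 + 1) + 148*u^3 - 23*u^2*log(u^2 + 1) - 249*u^2 + 40*u*log(u^2 + 1) + 268*u + log(u^2 + 1) + 22)/(16*u^2 + 16)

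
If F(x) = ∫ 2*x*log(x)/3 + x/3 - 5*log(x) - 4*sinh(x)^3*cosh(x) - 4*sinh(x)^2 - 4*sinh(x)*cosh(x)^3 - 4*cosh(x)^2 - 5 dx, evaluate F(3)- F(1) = -cosh(12)/4 - 2*sinh(6) - 12*log(3) + cosh(4)/4 + 2*sinh(2)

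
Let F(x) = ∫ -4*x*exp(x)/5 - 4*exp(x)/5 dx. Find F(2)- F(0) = -8*exp(2)/5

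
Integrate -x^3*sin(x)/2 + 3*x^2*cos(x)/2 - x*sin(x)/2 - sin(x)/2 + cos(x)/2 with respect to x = (x^3 + x + 1)*cos(x)/2 + C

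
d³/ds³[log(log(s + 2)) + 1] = (2*log(s + 2)^2 + 3*log(s + 2) + 2)/(s^3*log(s + 2)^3 + 6*s^2*log(s + 2)^3 + 12*s*log(s + 2)^3 + 8*log(s + 2)^3)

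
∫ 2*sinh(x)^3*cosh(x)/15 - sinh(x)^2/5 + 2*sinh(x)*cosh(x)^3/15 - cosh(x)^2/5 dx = -sinh(2*x)/10 + cosh(4*x)/120 + C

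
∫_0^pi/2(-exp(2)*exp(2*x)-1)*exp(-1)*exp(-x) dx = -exp(1 + pi/2) - exp(-1) + exp(-pi/2 - 1) + E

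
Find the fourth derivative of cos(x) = cos(x)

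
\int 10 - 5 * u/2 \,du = -5*u^2/4 + 10*u + C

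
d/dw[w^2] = 2*w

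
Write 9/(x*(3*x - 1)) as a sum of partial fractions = 27/(3*x - 1) - 9/x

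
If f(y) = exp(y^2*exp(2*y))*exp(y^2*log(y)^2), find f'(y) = 2*y^2*exp(y^2*exp(2*y) + y^2*log(y)^2 + 2*y) + 2*y*exp(y^2*exp(2*y) + y^2*log(y)^2)*log(y)^2 + 2*y*exp(y^2*exp(2*y) + y^2*log(y)^2)*log(y) + 2*y*exp(y^2*exp(2*y) + y^2*log(y)^2 + 2*y)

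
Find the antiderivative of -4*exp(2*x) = -2*exp(2*x) + C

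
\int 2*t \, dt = t^2 + C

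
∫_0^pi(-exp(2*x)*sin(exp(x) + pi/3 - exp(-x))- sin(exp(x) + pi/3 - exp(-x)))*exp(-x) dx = -1/2 + cos(-exp(-pi) + pi/3 + exp(pi))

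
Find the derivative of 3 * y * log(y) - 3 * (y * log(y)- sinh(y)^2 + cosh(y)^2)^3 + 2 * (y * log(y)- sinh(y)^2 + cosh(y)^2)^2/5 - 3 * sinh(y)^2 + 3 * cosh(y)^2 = -9*y^2*log(y)^3 - 9*y^2*log(y)^2 - 86*y*log(y)^2/5 - 86*y*log(y)/5 - 26*log(y)/5 - 26/5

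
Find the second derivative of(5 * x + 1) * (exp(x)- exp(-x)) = (5*x*exp(2*x) - 5*x + 11*exp(2*x) + 9)*exp(-x)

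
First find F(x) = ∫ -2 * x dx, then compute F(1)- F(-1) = 0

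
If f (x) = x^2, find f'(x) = 2*x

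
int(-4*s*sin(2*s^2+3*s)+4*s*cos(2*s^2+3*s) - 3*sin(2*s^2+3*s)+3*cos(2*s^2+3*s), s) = sin(s*(2*s + 3)) + cos(s*(2*s + 3)) + C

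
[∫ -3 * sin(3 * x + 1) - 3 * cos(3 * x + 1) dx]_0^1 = cos(4) - cos(1) - sin(4) + sin(1)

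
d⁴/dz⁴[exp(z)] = exp(z)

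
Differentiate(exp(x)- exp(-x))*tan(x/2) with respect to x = (exp(2*x)*sin(x) + exp(2*x) + sin(x) - 1)*exp(-x)/(cos(x) + 1)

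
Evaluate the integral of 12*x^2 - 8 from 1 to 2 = 20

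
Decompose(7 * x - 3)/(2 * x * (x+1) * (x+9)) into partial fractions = -11/(24*(x + 9)) + 5/(8*(x + 1)) - 1/(6*x)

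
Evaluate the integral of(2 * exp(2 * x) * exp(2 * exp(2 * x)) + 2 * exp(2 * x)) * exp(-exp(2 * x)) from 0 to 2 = -E - exp(-exp(4)) + exp(-1) + exp(exp(4))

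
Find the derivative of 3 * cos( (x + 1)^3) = -9*(x + 1)^2*sin(x^3 + 3*x^2 + 3*x + 1)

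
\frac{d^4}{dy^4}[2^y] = 2^y*log(2)^4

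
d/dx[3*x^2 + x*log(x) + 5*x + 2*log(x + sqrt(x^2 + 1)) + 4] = (6*x^3 + 6*x^2*sqrt(x^2 + 1) + x^2*log(x) + 6*x^2 + x*sqrt(x^2 + 1)*log(x) + 6*x*sqrt(x^2 + 1) + 8*x + 2*sqrt(x^2 + 1) + log(x) + 6)/(x^2 + x*sqrt(x^2 + 1) + 1)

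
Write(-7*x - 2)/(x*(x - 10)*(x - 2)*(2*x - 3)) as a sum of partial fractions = -100/(51*(2*x - 3)) + 1/(x - 2) - 9/(170*(x - 10)) + 1/(30*x)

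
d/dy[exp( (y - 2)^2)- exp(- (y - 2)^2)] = (2*y*exp(2*y^2 - 8*y + 8) + 2*y - 4*exp(2*y^2 - 8*y + 8) - 4)*exp(-y^2 + 4*y - 4)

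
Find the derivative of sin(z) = cos(z)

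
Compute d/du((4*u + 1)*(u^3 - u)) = 16*u^3 + 3*u^2 - 8*u - 1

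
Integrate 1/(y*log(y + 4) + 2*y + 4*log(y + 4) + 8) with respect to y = log(log(y + 4) + 2) + C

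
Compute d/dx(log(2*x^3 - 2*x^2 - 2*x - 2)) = (3*x^2 - 2*x - 1)/(x^3 - x^2 - x - 1)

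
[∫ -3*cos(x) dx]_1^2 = -3*sin(2) + 3*sin(1)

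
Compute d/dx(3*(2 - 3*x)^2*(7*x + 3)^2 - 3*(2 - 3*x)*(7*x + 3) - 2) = 5292*x^3 - 1890*x^2 - 1236*x + 165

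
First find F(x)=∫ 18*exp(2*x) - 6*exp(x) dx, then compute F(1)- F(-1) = -(-1 + 3*exp(-1))^2 + (-1 + 3*E)^2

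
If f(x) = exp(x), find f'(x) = exp(x)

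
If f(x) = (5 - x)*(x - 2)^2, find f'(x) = -3*x^2 + 18*x - 24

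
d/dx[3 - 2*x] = -2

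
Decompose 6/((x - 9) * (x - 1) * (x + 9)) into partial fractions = 1/(30*(x + 9)) - 3/(40*(x - 1)) + 1/(24*(x - 9))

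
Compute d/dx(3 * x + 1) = 3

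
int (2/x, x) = 2*log(x) + C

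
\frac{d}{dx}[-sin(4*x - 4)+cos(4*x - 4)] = -4*sin(4*x - 4) - 4*cos(4*x - 4)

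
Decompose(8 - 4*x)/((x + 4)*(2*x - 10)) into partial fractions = -4/(3*(x + 4)) - 2/(3*(x - 5))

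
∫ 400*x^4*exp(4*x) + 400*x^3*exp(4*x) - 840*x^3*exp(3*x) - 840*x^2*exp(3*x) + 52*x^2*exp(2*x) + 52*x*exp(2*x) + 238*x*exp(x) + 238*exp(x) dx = 2*x*(50*x^3*exp(3*x) - 140*x^2*exp(2*x) + 13*x*exp(x) + 119)*exp(x) + C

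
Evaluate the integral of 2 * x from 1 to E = -1 + exp(2)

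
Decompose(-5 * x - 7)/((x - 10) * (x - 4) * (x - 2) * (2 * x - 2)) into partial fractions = 2/(9*(x - 1)) - 17/(32*(x - 2)) + 3/(8*(x - 4)) - 19/(288*(x - 10))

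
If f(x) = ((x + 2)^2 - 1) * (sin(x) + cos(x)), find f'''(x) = x^2*sin(x) - x^2*cos(x) - 2*x*sin(x) - 10*x*cos(x) - 15*sin(x) - 9*cos(x)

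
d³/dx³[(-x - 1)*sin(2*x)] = 8*x*cos(2*x) + 12*sin(2*x) + 8*cos(2*x)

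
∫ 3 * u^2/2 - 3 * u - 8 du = u^3/2 - 3*u^2/2 - 8*u + C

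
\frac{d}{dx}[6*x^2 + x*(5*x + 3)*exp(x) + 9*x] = 5*x^2*exp(x) + 13*x*exp(x) + 12*x + 3*exp(x) + 9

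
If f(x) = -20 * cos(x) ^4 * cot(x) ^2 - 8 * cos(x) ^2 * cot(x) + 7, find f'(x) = -16*(1 - sin(x)^2)^2/sin(x)^2 - 24 + 24/sin(x)^2 - 80*cos(x)^7/sin(x)^3 + 120*cos(x)^5/sin(x)^3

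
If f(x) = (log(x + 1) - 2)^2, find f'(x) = (2*log(x + 1) - 4)/(x + 1)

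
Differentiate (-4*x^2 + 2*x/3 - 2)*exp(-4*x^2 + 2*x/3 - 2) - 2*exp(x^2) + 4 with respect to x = (288*x^3 - 72*x^2 - 36*x*exp(5*x^2 - 2*x/3 + 2) + 76*x - 6)*exp(-4*x^2 + 2*x/3 - 2)/9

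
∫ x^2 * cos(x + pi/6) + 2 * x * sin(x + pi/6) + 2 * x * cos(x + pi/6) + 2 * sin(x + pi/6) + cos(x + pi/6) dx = (x + 1)^2*sin(x + pi/6) + C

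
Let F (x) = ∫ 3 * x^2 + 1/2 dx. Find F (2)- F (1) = 15/2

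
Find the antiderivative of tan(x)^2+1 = tan(x) + C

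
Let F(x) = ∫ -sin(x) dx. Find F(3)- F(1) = cos(3) - cos(1)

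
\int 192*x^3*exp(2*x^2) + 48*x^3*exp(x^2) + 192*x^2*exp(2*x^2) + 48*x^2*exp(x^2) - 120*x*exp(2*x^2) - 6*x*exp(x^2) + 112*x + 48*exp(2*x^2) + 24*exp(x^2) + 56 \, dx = (8*x^2 + 8*x - 9)*(6*exp(2*x^2) + 3*exp(x^2) + 7) + C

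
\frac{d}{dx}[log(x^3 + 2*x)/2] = (3*x^2 + 2)/(2*x^3 + 4*x)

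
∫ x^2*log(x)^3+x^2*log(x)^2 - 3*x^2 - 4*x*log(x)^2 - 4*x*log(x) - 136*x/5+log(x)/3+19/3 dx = x*(5*x^2*log(x)^3 - 15*x^2 - 30*x*log(x)^2 - 204*x + 5*log(x) + 90)/15 + C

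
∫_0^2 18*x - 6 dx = 24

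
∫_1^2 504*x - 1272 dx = -516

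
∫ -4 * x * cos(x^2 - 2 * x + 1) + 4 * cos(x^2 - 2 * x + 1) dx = -2*sin(x^2 - 2*x + 1) + C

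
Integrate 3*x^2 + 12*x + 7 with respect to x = x^3 + 6*x^2 + 7*x + C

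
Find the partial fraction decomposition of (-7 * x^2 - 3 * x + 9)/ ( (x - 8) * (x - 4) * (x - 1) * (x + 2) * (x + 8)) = -415/(10368*(x + 8)) + 13/(1080*(x + 2)) - 1/(567*(x - 1)) + 115/(864*(x - 4)) - 463/(4480*(x - 8))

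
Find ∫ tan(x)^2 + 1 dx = tan(x) + C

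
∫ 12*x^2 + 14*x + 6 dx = 4*x^3 + 7*x^2 + 6*x + C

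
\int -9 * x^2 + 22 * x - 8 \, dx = -3*x^3 + 11*x^2 - 8*x + C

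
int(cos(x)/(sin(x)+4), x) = log(sin(x)/2 + 2) + C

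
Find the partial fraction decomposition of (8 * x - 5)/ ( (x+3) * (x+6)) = 53/(3*(x + 6)) - 29/(3*(x + 3))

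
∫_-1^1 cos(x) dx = 2*sin(1)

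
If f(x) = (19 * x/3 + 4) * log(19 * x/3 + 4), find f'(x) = 19*log(19*x/3 + 4)/3 + 19/3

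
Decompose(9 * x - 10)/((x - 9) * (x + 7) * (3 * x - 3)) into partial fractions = -73/(384*(x + 7)) + 1/(192*(x - 1)) + 71/(384*(x - 9))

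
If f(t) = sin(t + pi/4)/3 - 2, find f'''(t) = -cos(t + pi/4)/3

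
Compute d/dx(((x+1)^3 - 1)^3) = 9*x^8 + 72*x^7 + 252*x^6 + 486*x^5 + 540*x^4 + 324*x^3 + 81*x^2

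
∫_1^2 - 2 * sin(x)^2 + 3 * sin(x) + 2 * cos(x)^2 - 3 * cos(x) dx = -4*sin(2) + sin(4) - 3*cos(2) + 3*sqrt(2)*sin(pi/4 + 1)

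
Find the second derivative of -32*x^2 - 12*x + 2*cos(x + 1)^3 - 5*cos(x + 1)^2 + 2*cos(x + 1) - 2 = -7*cos(x + 1)/2 + 10*cos(2*x + 2) - 9*cos(3*x + 3)/2 - 64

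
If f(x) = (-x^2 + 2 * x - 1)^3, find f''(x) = -30*x^4 + 120*x^3 - 180*x^2 + 120*x - 30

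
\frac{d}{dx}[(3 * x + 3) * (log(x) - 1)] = (3*x*log(x) + 3)/x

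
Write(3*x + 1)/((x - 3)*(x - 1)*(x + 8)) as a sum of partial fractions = -23/(99*(x + 8)) - 2/(9*(x - 1)) + 5/(11*(x - 3))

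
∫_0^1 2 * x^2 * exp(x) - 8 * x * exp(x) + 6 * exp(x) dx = -18 + 8*E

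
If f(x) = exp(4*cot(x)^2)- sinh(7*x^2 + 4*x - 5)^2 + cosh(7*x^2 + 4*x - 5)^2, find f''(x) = 8*(1 + 12/tan(x)^2 + 19/tan(x)^4 + 8/tan(x)^6)*exp(4/tan(x)^2)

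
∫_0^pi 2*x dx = pi^2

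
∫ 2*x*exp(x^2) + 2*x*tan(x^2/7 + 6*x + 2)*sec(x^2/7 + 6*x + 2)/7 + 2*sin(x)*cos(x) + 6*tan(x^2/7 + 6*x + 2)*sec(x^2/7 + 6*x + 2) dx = exp(x^2) + sin(x)^2 + sec(x^2/7 + 6*x + 2) + C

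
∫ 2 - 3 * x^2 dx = -x^3 + 2*x + C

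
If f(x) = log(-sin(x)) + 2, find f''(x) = -1/sin(x)^2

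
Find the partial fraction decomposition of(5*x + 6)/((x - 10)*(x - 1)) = -11/(9*(x - 1)) + 56/(9*(x - 10))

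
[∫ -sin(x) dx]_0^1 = -1 + cos(1)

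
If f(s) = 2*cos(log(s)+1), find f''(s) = -2*sqrt(2)*cos(log(s) + pi/4 + 1)/s^2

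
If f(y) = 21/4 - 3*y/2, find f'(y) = -3/2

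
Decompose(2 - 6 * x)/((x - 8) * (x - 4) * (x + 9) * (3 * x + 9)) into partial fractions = -28/(1989*(x + 9)) + 10/(693*(x + 3)) + 11/(546*(x - 4)) - 23/(1122*(x - 8))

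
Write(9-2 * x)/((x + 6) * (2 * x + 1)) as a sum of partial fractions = 20/(11*(2*x + 1)) - 21/(11*(x + 6))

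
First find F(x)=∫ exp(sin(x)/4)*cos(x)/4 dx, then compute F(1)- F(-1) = -exp(-sin(1)/4) + exp(sin(1)/4)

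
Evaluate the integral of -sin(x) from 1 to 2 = -cos(1) + cos(2)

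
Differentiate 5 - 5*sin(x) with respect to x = -5*cos(x)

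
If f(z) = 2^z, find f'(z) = 2^z*log(2)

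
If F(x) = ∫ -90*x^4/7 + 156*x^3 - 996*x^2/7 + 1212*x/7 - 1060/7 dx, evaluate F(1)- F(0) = -531/7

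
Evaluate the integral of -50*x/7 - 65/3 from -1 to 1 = -130/3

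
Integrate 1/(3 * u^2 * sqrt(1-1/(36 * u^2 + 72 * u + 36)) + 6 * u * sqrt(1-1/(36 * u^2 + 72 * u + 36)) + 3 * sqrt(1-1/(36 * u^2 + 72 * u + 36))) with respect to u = -2*acsc(6*u + 6) + C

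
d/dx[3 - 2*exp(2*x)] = -4*exp(2*x)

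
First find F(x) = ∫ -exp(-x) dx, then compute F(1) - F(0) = -1 + exp(-1)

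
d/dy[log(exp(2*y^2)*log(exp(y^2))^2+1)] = (4*y^5*exp(2*y^2) + 4*y^3*exp(2*y^2))/(y^4*exp(2*y^2) + 1)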